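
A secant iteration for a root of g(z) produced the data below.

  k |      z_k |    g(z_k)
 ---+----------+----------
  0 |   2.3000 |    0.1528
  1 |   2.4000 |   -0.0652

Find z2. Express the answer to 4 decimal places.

z2 = 2.4000 − (-0.0652)·(2.4000 − 2.3000) / (-0.0652 − 0.1528)
   = 2.4000 − (-0.006520)/(-0.218000) = 2.370092

2.3701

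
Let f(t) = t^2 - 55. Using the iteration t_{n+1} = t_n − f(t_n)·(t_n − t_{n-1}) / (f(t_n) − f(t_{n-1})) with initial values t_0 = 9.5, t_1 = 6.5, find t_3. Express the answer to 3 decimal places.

7.424

f(9.5) = 35.25000, f(6.5) = -12.75000
t_2 = 6.50000 − (-12.75000)·(6.50000 − 9.50000) / (-12.75000 − 35.25000) = 6.50000 − (38.25000)/(-48.00000) = 7.29688
f(7.29688) = -1.75562
t_3 = 7.29688 − (-1.75562)·(7.29688 − 6.50000) / (-1.75562 − (-12.75000)) = 7.29688 − (-1.39901)/(10.99438) = 7.42412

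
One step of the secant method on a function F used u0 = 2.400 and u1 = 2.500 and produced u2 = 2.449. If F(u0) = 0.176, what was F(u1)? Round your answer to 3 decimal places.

The secant line through (2.400, 0.176) and (2.500, F(u1)) crosses zero at u2 = 2.449.
So (2.400, 0.176), (2.500, F(u1)), (2.449, 0) are collinear:
F(u1) = 0.176 · (2.500 − 2.449) / (2.400 − 2.449) = 0.176 · (0.05100)/(-0.04900) = -0.18318

-0.183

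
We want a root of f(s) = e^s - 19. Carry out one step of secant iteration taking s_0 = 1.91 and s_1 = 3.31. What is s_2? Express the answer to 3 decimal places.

f(1.91) = -12.24691, f(3.31) = 8.38513
s_2 = 3.31000 − 8.38513·(3.31000 − 1.91000) / (8.38513 − (-12.24691)) = 3.31000 − (11.73918)/(20.63204) = 2.74102

2.741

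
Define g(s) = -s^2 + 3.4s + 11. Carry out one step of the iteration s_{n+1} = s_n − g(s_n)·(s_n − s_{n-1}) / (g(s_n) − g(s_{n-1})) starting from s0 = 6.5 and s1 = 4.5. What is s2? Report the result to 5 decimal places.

5.29605

g(6.5) = -9.1500000, g(4.5) = 6.0500000
s2 = 4.5000000 − 6.0500000·(4.5000000 − 6.5000000) / (6.0500000 − (-9.1500000)) = 4.5000000 − (-12.1000000)/(15.2000000) = 5.2960526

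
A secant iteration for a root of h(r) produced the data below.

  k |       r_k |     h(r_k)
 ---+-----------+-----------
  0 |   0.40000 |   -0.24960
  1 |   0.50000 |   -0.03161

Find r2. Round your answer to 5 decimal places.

0.51450

r2 = 0.50000 − (-0.03161)·(0.50000 − 0.40000) / (-0.03161 − (-0.24960))
   = 0.50000 − (-0.0031610)/(0.2179900) = 0.5145007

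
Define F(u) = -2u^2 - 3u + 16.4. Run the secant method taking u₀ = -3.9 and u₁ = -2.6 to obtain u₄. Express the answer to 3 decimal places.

-3.710

F(-3.9) = -2.32000, F(-2.6) = 10.68000
u₂ = -2.60000 − 10.68000·(-2.60000 − (-3.90000)) / (10.68000 − (-2.32000)) = -2.60000 − (13.88400)/(13.00000) = -3.66800
F(-3.66800) = 0.49555
u₃ = -3.66800 − 0.49555·(-3.66800 − (-2.60000)) / (0.49555 − 10.68000) = -3.66800 − (-0.52925)/(-10.18445) = -3.71997
F(-3.71997) = -0.11640
u₄ = -3.71997 − (-0.11640)·(-3.71997 − (-3.66800)) / (-0.11640 − 0.49555) = -3.71997 − (0.00605)/(-0.61195) = -3.71008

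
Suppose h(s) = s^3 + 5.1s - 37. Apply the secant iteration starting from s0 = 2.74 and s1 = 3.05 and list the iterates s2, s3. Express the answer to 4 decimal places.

2.8211, 2.8263

h(2.74) = -2.455176, h(3.05) = 6.927625
s2 = 3.050000 − 6.927625·(3.050000 − 2.740000) / (6.927625 − (-2.455176)) = 3.050000 − (2.147564)/(9.382801) = 2.821117
h(2.821117) = -0.159877
s3 = 2.821117 − (-0.159877)·(2.821117 − 3.050000) / (-0.159877 − 6.927625) = 2.821117 − (0.036593)/(-7.087502) = 2.826280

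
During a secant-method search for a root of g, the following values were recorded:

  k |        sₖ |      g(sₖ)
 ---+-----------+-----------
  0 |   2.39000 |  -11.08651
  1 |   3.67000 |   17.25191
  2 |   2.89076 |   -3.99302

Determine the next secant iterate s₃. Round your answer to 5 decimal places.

s₃ = 2.89076 − (-3.99302)·(2.89076 − 3.67000) / (-3.99302 − 17.25191)
   = 2.89076 − (3.1115209)/(-21.2449300) = 3.0372195

3.03722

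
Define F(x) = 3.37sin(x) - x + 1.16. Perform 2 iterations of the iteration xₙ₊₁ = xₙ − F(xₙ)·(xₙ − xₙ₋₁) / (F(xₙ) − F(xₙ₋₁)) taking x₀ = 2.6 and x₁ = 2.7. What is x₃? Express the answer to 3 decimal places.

2.675

F(2.6) = 0.29724, F(2.7) = -0.09973
x₂ = 2.70000 − (-0.09973)·(2.70000 − 2.60000) / (-0.09973 − 0.29724) = 2.70000 − (-0.00997)/(-0.39697) = 2.67488
F(2.67488) = 0.00147
x₃ = 2.67488 − 0.00147·(2.67488 − 2.70000) / (0.00147 − (-0.09973)) = 2.67488 − (-0.00004)/(0.10120) = 2.67524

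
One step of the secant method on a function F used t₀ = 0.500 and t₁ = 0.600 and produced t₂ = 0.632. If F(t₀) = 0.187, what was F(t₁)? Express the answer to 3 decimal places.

0.045

The secant line through (0.500, 0.187) and (0.600, F(t₁)) crosses zero at t₂ = 0.632.
So (0.500, 0.187), (0.600, F(t₁)), (0.632, 0) are collinear:
F(t₁) = 0.187 · (0.600 − 0.632) / (0.500 − 0.632) = 0.187 · (-0.03200)/(-0.13200) = 0.04533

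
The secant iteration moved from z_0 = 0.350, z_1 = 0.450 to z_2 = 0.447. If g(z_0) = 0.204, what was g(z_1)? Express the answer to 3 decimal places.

The secant line through (0.350, 0.204) and (0.450, g(z_1)) crosses zero at z_2 = 0.447.
So (0.350, 0.204), (0.450, g(z_1)), (0.447, 0) are collinear:
g(z_1) = 0.204 · (0.450 − 0.447) / (0.350 − 0.447) = 0.204 · (0.00300)/(-0.09700) = -0.00631

-0.006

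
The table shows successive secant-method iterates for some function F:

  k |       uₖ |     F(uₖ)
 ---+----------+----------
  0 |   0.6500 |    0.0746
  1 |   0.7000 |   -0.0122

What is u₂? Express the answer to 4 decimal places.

u₂ = 0.7000 − (-0.0122)·(0.7000 − 0.6500) / (-0.0122 − 0.0746)
   = 0.7000 − (-0.000610)/(-0.086800) = 0.692972

0.6930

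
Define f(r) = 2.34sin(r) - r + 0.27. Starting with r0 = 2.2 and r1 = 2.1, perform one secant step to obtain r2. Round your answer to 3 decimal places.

2.183

f(2.2) = -0.03812, f(2.1) = 0.18991
r2 = 2.10000 − 0.18991·(2.10000 − 2.20000) / (0.18991 − (-0.03812)) = 2.10000 − (-0.01899)/(0.22803) = 2.18328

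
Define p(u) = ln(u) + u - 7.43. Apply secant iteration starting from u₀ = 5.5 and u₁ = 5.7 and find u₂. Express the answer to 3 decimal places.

5.691

p(5.5) = -0.22525, p(5.7) = 0.01047
u₂ = 5.70000 − 0.01047·(5.70000 − 5.50000) / (0.01047 − (-0.22525)) = 5.70000 − (0.00209)/(0.23572) = 5.69112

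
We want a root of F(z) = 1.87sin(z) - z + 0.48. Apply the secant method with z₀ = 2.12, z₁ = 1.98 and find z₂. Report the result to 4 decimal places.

F(2.12) = -0.045001, F(1.98) = 0.215609
z₂ = 1.980000 − 0.215609·(1.980000 − 2.120000) / (0.215609 − (-0.045001)) = 1.980000 − (-0.030185)/(0.260610) = 2.095825

2.0958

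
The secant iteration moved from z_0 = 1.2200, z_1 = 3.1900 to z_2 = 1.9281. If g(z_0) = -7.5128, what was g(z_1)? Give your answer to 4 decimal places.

13.3885

The secant line through (1.2200, -7.5128) and (3.1900, g(z_1)) crosses zero at z_2 = 1.9281.
So (1.2200, -7.5128), (3.1900, g(z_1)), (1.9281, 0) are collinear:
g(z_1) = -7.5128 · (3.1900 − 1.9281) / (1.2200 − 1.9281) = -7.5128 · (1.261900)/(-0.708100) = 13.388508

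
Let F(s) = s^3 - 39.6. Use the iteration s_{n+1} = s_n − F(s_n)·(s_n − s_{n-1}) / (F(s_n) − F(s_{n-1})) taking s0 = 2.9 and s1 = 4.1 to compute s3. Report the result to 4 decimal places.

3.3907

F(2.9) = -15.211000, F(4.1) = 29.321000
s2 = 4.100000 − 29.321000·(4.100000 − 2.900000) / (29.321000 − (-15.211000)) = 4.100000 − (35.185200)/(44.532000) = 3.309890
F(3.309890) = -3.338940
s3 = 3.309890 − (-3.338940)·(3.309890 − 4.100000) / (-3.338940 − 29.321000) = 3.309890 − (2.638132)/(-32.659940) = 3.390665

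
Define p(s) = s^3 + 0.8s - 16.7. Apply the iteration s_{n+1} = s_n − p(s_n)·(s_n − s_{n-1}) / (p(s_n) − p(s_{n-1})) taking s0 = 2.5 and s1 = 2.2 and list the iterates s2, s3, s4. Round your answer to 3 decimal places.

p(2.5) = 0.92500, p(2.2) = -4.29200
s2 = 2.20000 − (-4.29200)·(2.20000 − 2.50000) / (-4.29200 − 0.92500) = 2.20000 − (1.28760)/(-5.21700) = 2.44681
p(2.44681) = -0.09382
s3 = 2.44681 − (-0.09382)·(2.44681 − 2.20000) / (-0.09382 − (-4.29200)) = 2.44681 − (-0.02316)/(4.19818) = 2.45232
p(2.45232) = 0.00988
s4 = 2.45232 − 0.00988·(2.45232 − 2.44681) / (0.00988 − (-0.09382)) = 2.45232 − (0.00005)/(0.10370) = 2.45180

2.447, 2.452, 2.452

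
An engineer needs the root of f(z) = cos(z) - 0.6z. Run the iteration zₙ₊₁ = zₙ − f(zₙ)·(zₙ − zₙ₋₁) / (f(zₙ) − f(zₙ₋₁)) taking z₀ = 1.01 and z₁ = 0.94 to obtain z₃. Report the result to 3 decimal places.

f(1.01) = -0.07414, f(0.94) = 0.02579
z₂ = 0.94000 − 0.02579·(0.94000 − 1.01000) / (0.02579 − (-0.07414)) = 0.94000 − (-0.00181)/(0.09993) = 0.95806
f(0.95806) = 0.00027
z₃ = 0.95806 − 0.00027·(0.95806 − 0.94000) / (0.00027 − 0.02579) = 0.95806 − (0.00000)/(-0.02552) = 0.95825

0.958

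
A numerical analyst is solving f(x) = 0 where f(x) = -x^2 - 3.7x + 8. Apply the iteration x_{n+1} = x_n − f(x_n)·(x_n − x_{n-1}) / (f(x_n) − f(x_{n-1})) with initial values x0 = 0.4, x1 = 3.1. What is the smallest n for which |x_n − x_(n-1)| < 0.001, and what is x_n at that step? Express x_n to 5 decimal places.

n = 6, x_n = 1.52972

f(0.4) = 6.3600000, f(3.1) = -13.0800000
x2 = 3.1000000 − (-13.0800000)·(2.7000000)/(-19.4400000) = 1.2833333;  |Δ| = 1.8166667
f(1.2833333) = 1.6047222
x3 = 1.2833333 − 1.6047222·(-1.8166667)/(14.6847222) = 1.4818557;  |Δ| = 0.1985223
f(1.4818557) = 0.3212378
x4 = 1.4818557 − 0.3212378·(0.1985223)/(-1.2834844) = 1.5315430;  |Δ| = 0.0496873
f(1.5315430) = -0.0123329
x5 = 1.5315430 − (-0.0123329)·(0.0496873)/(-0.3335707) = 1.5297059;  |Δ| = 0.0018371
f(1.5297059) = 0.0000879
x6 = 1.5297059 − 0.0000879·(-0.0018371)/(0.0124208) = 1.5297189;  |Δ| = 0.0000130
|x6 − x5| = 0.0000130 < 0.001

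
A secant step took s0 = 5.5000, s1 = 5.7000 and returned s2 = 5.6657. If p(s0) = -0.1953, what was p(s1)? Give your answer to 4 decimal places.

The secant line through (5.5000, -0.1953) and (5.7000, p(s1)) crosses zero at s2 = 5.6657.
So (5.5000, -0.1953), (5.7000, p(s1)), (5.6657, 0) are collinear:
p(s1) = -0.1953 · (5.7000 − 5.6657) / (5.5000 − 5.6657) = -0.1953 · (0.034300)/(-0.165700) = 0.040427

0.0404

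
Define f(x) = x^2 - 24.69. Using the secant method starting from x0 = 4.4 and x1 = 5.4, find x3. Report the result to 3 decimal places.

4.968

f(4.4) = -5.33000, f(5.4) = 4.47000
x2 = 5.40000 − 4.47000·(5.40000 − 4.40000) / (4.47000 − (-5.33000)) = 5.40000 − (4.47000)/(9.80000) = 4.94388
f(4.94388) = -0.24807
x3 = 4.94388 − (-0.24807)·(4.94388 − 5.40000) / (-0.24807 − 4.47000) = 4.94388 − (0.11315)/(-4.71807) = 4.96786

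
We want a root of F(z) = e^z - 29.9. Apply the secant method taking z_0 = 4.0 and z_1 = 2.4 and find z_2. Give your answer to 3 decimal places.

F(4.0) = 24.69815, F(2.4) = -18.87682
z_2 = 2.40000 − (-18.87682)·(2.40000 − 4.00000) / (-18.87682 − 24.69815) = 2.40000 − (30.20292)/(-43.57497) = 3.09313

3.093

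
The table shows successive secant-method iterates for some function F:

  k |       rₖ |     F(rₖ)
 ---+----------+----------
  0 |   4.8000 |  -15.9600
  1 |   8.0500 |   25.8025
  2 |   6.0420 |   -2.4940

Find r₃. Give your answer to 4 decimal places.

6.2190

r₃ = 6.0420 − (-2.4940)·(6.0420 − 8.0500) / (-2.4940 − 25.8025)
   = 6.0420 − (5.007952)/(-28.296500) = 6.218981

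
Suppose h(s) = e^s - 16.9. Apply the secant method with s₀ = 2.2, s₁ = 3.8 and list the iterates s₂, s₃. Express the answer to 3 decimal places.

h(2.2) = -7.87499, h(3.8) = 27.80118
s₂ = 3.80000 − 27.80118·(3.80000 − 2.20000) / (27.80118 − (-7.87499)) = 3.80000 − (44.48190)/(35.67617) = 2.55318
h(2.55318) = -4.05215
s₃ = 2.55318 − (-4.05215)·(2.55318 − 3.80000) / (-4.05215 − 27.80118) = 2.55318 − (5.05232)/(-31.85334) = 2.71179

2.553, 2.712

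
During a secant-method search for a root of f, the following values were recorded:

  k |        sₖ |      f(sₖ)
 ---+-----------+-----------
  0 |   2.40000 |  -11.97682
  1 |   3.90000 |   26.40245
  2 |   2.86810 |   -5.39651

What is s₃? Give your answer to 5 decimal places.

s₃ = 2.86810 − (-5.39651)·(2.86810 − 3.90000) / (-5.39651 − 26.40245)
   = 2.86810 − (5.5686587)/(-31.7989600) = 3.0432208

3.04322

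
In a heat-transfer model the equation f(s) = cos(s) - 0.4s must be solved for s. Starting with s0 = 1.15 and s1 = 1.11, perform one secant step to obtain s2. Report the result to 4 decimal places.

1.1105

f(1.15) = -0.051513, f(1.11) = 0.000662
s2 = 1.110000 − 0.000662·(1.110000 − 1.150000) / (0.000662 − (-0.051513)) = 1.110000 − (-0.000026)/(0.052174) = 1.110507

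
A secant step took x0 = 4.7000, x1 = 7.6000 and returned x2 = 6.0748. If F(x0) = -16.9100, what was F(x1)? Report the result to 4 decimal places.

The secant line through (4.7000, -16.9100) and (7.6000, F(x1)) crosses zero at x2 = 6.0748.
So (4.7000, -16.9100), (7.6000, F(x1)), (6.0748, 0) are collinear:
F(x1) = -16.9100 · (7.6000 − 6.0748) / (4.7000 − 6.0748) = -16.9100 · (1.525200)/(-1.374800) = 18.759916

18.7599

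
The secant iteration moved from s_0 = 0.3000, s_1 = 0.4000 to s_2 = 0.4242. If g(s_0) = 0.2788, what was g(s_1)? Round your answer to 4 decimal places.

0.0543

The secant line through (0.3000, 0.2788) and (0.4000, g(s_1)) crosses zero at s_2 = 0.4242.
So (0.3000, 0.2788), (0.4000, g(s_1)), (0.4242, 0) are collinear:
g(s_1) = 0.2788 · (0.4000 − 0.4242) / (0.3000 − 0.4242) = 0.2788 · (-0.024200)/(-0.124200) = 0.054323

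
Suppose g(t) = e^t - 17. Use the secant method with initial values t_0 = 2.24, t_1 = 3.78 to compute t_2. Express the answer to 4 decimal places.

2.5803

g(2.24) = -7.606669, g(3.78) = 26.816042
t_2 = 3.780000 − 26.816042·(3.780000 − 2.240000) / (26.816042 − (-7.606669)) = 3.780000 − (41.296704)/(34.422710) = 2.580306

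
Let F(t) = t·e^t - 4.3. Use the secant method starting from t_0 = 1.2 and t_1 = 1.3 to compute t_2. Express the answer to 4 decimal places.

F(1.2) = -0.315860, F(1.3) = 0.470086
t_2 = 1.300000 − 0.470086·(1.300000 − 1.200000) / (0.470086 − (-0.315860)) = 1.300000 − (0.047009)/(0.785945) = 1.240189

1.2402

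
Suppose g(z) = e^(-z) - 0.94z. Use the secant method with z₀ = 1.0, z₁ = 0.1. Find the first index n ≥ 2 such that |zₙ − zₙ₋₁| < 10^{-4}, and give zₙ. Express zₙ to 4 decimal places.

n = 5, zₙ = 0.5898

g(1.0) = -0.572121, g(0.1) = 0.810837
z₂ = 0.100000 − 0.810837·(-0.900000)/(1.382958) = 0.627676;  |Δ| = 0.527676
g(0.627676) = -0.056184
z₃ = 0.627676 − (-0.056184)·(0.527676)/(-0.867022) = 0.593482;  |Δ| = 0.034194
g(0.593482) = -0.005472
z₄ = 0.593482 − (-0.005472)·(-0.034194)/(0.050712) = 0.589792;  |Δ| = 0.003690
g(0.589792) = 0.000038
z₅ = 0.589792 − 0.000038·(-0.003690)/(0.005510) = 0.589818;  |Δ| = 0.000026
|z₅ − z₄| = 0.000026 < 10^{-4}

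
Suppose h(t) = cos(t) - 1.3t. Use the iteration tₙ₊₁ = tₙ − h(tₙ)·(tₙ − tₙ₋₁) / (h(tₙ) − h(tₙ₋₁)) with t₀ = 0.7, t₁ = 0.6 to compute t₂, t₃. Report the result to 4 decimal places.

h(0.7) = -0.145158, h(0.6) = 0.045336
t₂ = 0.600000 − 0.045336·(0.600000 − 0.700000) / (0.045336 − (-0.145158)) = 0.600000 − (-0.004534)/(0.190493) = 0.623799
h(0.623799) = 0.000726
t₃ = 0.623799 − 0.000726·(0.623799 − 0.600000) / (0.000726 − 0.045336) = 0.623799 − (0.000017)/(-0.044609) = 0.624187

0.6238, 0.6242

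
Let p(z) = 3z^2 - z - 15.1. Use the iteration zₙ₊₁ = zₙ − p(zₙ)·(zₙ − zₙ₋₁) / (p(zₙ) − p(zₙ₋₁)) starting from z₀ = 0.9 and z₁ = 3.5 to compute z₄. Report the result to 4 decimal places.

p(0.9) = -13.570000, p(3.5) = 18.150000
z₂ = 3.500000 − 18.150000·(3.500000 − 0.900000) / (18.150000 − (-13.570000)) = 3.500000 − (47.190000)/(31.720000) = 2.012295
p(2.012295) = -4.964301
z₃ = 2.012295 − (-4.964301)·(2.012295 − 3.500000) / (-4.964301 − 18.150000) = 2.012295 − (7.385414)/(-23.114301) = 2.331812
p(2.331812) = -1.119768
z₄ = 2.331812 − (-1.119768)·(2.331812 − 2.012295) / (-1.119768 − (-4.964301)) = 2.331812 − (-0.357785)/(3.844533) = 2.424876

2.4249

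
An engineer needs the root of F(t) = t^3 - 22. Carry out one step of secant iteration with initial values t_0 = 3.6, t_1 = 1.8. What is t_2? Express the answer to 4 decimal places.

F(3.6) = 24.656000, F(1.8) = -16.168000
t_2 = 1.800000 − (-16.168000)·(1.800000 − 3.600000) / (-16.168000 − 24.656000) = 1.800000 − (29.102400)/(-40.824000) = 2.512875

2.5129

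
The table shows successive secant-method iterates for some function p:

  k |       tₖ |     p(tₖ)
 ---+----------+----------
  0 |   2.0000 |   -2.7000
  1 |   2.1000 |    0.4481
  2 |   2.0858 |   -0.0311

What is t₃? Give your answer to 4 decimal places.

2.0867

t₃ = 2.0858 − (-0.0311)·(2.0858 − 2.1000) / (-0.0311 − 0.4481)
   = 2.0858 − (0.000442)/(-0.479200) = 2.086722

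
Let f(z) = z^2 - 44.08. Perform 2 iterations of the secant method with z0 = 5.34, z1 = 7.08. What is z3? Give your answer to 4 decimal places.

6.6378

f(5.34) = -15.564400, f(7.08) = 6.046400
z2 = 7.080000 − 6.046400·(7.080000 − 5.340000) / (6.046400 − (-15.564400)) = 7.080000 − (10.520736)/(21.610800) = 6.593172
f(6.593172) = -0.610079
z3 = 6.593172 − (-0.610079)·(6.593172 − 7.080000) / (-0.610079 − 6.046400) = 6.593172 − (0.297003)/(-6.656479) = 6.637791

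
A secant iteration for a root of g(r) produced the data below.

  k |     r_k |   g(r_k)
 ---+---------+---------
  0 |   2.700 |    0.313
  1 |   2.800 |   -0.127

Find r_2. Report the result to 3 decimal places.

r_2 = 2.800 − (-0.127)·(2.800 − 2.700) / (-0.127 − 0.313)
   = 2.800 − (-0.01270)/(-0.44000) = 2.77114

2.771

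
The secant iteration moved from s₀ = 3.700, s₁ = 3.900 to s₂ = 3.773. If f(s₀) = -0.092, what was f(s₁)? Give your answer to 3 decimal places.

0.160

The secant line through (3.700, -0.092) and (3.900, f(s₁)) crosses zero at s₂ = 3.773.
So (3.700, -0.092), (3.900, f(s₁)), (3.773, 0) are collinear:
f(s₁) = -0.092 · (3.900 − 3.773) / (3.700 − 3.773) = -0.092 · (0.12700)/(-0.07300) = 0.16005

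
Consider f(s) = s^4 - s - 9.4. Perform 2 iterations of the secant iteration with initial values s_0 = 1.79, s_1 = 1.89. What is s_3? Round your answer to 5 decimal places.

1.83053

f(1.79) = -0.9237432, f(1.89) = 1.4698984
s_2 = 1.8900000 − 1.4698984·(1.8900000 − 1.7900000) / (1.4698984 − (-0.9237432)) = 1.8900000 − (0.1469898)/(2.3936416) = 1.8285915
f(1.8285915) = -0.0479474
s_3 = 1.8285915 − (-0.0479474)·(1.8285915 − 1.8900000) / (-0.0479474 − 1.4698984) = 1.8285915 − (0.0029444)/(-1.5178458) = 1.8305314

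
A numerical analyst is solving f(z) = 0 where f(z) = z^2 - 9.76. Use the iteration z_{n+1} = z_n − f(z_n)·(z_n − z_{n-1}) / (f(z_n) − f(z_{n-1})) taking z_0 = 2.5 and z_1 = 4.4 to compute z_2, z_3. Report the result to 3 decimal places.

3.009, 3.104

f(2.5) = -3.51000, f(4.4) = 9.60000
z_2 = 4.40000 − 9.60000·(4.40000 − 2.50000) / (9.60000 − (-3.51000)) = 4.40000 − (18.24000)/(13.11000) = 3.00870
f(3.00870) = -0.70775
z_3 = 3.00870 − (-0.70775)·(3.00870 − 4.40000) / (-0.70775 − 9.60000) = 3.00870 − (0.98470)/(-10.30775) = 3.10423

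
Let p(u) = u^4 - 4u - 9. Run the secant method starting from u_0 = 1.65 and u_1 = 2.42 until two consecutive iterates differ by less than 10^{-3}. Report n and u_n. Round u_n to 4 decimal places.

p(1.65) = -8.187994, p(2.42) = 15.617421
u_2 = 2.420000 − 15.617421·(0.770000)/(23.805415) = 1.914845;  |Δ| = 0.505155
p(1.914845) = -3.215184
u_3 = 1.914845 − (-3.215184)·(-0.505155)/(-18.832605) = 2.001088;  |Δ| = 0.086242
p(2.001088) = -0.969519
u_4 = 2.001088 − (-0.969519)·(0.086242)/(2.245666) = 2.038321;  |Δ| = 0.037233
p(2.038321) = 0.108680
u_5 = 2.038321 − 0.108680·(0.037233)/(1.078198) = 2.034568;  |Δ| = 0.003753
p(2.034568) = -0.003091
u_6 = 2.034568 − (-0.003091)·(-0.003753)/(-0.111770) = 2.034672;  |Δ| = 0.000104
|u_6 − u_5| = 0.000104 < 10^{-3}

n = 6, u_n = 2.0347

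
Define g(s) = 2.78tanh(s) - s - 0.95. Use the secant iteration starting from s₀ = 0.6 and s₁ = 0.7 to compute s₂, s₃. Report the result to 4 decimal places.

0.6654, 0.6624

g(0.6) = -0.057002, g(0.7) = 0.030142
s₂ = 0.700000 − 0.030142·(0.700000 − 0.600000) / (0.030142 − (-0.057002)) = 0.700000 − (0.003014)/(0.087145) = 0.665411
g(0.665411) = 0.002419
s₃ = 0.665411 − 0.002419·(0.665411 − 0.700000) / (0.002419 − 0.030142) = 0.665411 − (-0.000084)/(-0.027724) = 0.662393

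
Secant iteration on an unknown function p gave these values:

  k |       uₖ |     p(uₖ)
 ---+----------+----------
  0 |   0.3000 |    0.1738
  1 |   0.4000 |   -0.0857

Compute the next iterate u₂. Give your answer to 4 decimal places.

u₂ = 0.4000 − (-0.0857)·(0.4000 − 0.3000) / (-0.0857 − 0.1738)
   = 0.4000 − (-0.008570)/(-0.259500) = 0.366975

0.3670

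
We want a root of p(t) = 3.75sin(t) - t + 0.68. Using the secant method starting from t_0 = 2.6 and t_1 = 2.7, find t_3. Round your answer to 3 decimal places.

2.603

p(2.6) = 0.01313, p(2.7) = -0.41733
t_2 = 2.70000 − (-0.41733)·(2.70000 − 2.60000) / (-0.41733 − 0.01313) = 2.70000 − (-0.04173)/(-0.43046) = 2.60305
p(2.60305) = 0.00027
t_3 = 2.60305 − 0.00027·(2.60305 − 2.70000) / (0.00027 − (-0.41733)) = 2.60305 − (-0.00003)/(0.41759) = 2.60311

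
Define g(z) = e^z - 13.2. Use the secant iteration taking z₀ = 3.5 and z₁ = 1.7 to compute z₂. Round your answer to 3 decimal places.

g(3.5) = 19.91545, g(1.7) = -7.72605
z₂ = 1.70000 − (-7.72605)·(1.70000 − 3.50000) / (-7.72605 − 19.91545) = 1.70000 − (13.90689)/(-27.64150) = 2.20312

2.203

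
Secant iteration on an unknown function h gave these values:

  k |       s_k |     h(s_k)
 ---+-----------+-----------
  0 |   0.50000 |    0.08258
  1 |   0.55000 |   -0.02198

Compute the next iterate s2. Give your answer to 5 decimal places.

0.53949

s2 = 0.55000 − (-0.02198)·(0.55000 − 0.50000) / (-0.02198 − 0.08258)
   = 0.55000 − (-0.0010990)/(-0.1045600) = 0.5394893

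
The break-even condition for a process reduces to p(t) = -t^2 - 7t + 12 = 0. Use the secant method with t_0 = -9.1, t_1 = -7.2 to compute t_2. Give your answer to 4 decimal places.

-8.3355

p(-9.1) = -7.110000, p(-7.2) = 10.560000
t_2 = -7.200000 − 10.560000·(-7.200000 − (-9.100000)) / (10.560000 − (-7.110000)) = -7.200000 − (20.064000)/(17.670000) = -8.335484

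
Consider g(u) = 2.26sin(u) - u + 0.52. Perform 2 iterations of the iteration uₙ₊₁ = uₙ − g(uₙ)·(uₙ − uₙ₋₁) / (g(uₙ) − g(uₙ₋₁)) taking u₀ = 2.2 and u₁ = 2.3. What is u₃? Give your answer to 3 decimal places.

2.262

g(2.2) = 0.14720, g(2.3) = -0.09471
u₂ = 2.30000 − (-0.09471)·(2.30000 − 2.20000) / (-0.09471 − 0.14720) = 2.30000 − (-0.00947)/(-0.24191) = 2.26085
g(2.26085) = 0.00209
u₃ = 2.26085 − 0.00209·(2.26085 − 2.30000) / (0.00209 − (-0.09471)) = 2.26085 − (-0.00008)/(0.09679) = 2.26169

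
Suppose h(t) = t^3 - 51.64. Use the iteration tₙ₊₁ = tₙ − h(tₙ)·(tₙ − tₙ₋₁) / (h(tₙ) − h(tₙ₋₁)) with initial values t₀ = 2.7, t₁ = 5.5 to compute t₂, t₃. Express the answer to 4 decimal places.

3.3100, 3.5688

h(2.7) = -31.957000, h(5.5) = 114.735000
t₂ = 5.500000 − 114.735000·(5.500000 − 2.700000) / (114.735000 − (-31.957000)) = 5.500000 − (321.258000)/(146.692000) = 3.309983
h(3.309983) = -15.375874
t₃ = 3.309983 − (-15.375874)·(3.309983 − 5.500000) / (-15.375874 − 114.735000) = 3.309983 − (33.673427)/(-130.110874) = 3.568788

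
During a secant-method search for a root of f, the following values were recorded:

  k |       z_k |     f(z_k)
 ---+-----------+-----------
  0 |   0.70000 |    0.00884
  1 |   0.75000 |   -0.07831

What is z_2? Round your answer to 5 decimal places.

z_2 = 0.75000 − (-0.07831)·(0.75000 − 0.70000) / (-0.07831 − 0.00884)
   = 0.75000 − (-0.0039155)/(-0.0871500) = 0.7050717

0.70507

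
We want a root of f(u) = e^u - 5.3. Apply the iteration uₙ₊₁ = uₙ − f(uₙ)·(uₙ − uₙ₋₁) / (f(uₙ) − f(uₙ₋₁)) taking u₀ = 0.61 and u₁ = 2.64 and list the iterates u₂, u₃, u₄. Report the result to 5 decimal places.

f(0.61) = -3.4595686, f(2.64) = 8.7132036
u₂ = 2.6400000 − 8.7132036·(2.6400000 − 0.6100000) / (8.7132036 − (-3.4595686)) = 2.6400000 − (17.6878033)/(12.1727722) = 1.1869371
f(1.1869371) = -2.0229713
u₃ = 1.1869371 − (-2.0229713)·(1.1869371 − 2.6400000) / (-2.0229713 − 8.7132036) = 1.1869371 − (2.9395045)/(-10.7361749) = 1.4607315
f(1.4607315) = -0.9908894
u₄ = 1.4607315 − (-0.9908894)·(1.4607315 − 1.1869371) / (-0.9908894 − (-2.0229713)) = 1.4607315 − (-0.2713000)/(1.0320819) = 1.7235982

1.18694, 1.46073, 1.72360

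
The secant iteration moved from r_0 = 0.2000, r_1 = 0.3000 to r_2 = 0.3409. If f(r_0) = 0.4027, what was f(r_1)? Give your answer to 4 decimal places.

The secant line through (0.2000, 0.4027) and (0.3000, f(r_1)) crosses zero at r_2 = 0.3409.
So (0.2000, 0.4027), (0.3000, f(r_1)), (0.3409, 0) are collinear:
f(r_1) = 0.4027 · (0.3000 − 0.3409) / (0.2000 − 0.3409) = 0.4027 · (-0.040900)/(-0.140900) = 0.116894

0.1169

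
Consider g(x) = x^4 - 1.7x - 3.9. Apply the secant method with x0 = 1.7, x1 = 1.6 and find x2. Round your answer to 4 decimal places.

1.6041

g(1.7) = 1.562100, g(1.6) = -0.066400
x2 = 1.600000 − (-0.066400)·(1.600000 − 1.700000) / (-0.066400 − 1.562100) = 1.600000 − (0.006640)/(-1.628500) = 1.604077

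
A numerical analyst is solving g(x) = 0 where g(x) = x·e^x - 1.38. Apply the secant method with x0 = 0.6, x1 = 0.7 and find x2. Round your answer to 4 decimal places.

0.6906

g(0.6) = -0.286729, g(0.7) = 0.029627
x2 = 0.700000 − 0.029627·(0.700000 − 0.600000) / (0.029627 − (-0.286729)) = 0.700000 − (0.002963)/(0.316356) = 0.690635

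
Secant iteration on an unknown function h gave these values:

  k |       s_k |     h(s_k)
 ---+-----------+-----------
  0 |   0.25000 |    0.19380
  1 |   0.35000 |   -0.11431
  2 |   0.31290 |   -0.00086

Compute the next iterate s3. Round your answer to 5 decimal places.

s3 = 0.31290 − (-0.00086)·(0.31290 − 0.35000) / (-0.00086 − (-0.11431))
   = 0.31290 − (0.0000319)/(0.1134500) = 0.3126188

0.31262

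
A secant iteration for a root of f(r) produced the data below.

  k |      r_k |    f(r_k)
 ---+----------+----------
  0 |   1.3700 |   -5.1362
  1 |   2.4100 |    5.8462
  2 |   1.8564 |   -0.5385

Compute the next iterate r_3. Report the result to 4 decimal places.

r_3 = 1.8564 − (-0.5385)·(1.8564 − 2.4100) / (-0.5385 − 5.8462)
   = 1.8564 − (0.298114)/(-6.384700) = 1.903092

1.9031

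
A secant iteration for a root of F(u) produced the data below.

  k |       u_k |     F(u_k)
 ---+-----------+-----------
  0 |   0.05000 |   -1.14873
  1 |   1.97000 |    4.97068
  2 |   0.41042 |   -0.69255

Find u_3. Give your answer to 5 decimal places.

u_3 = 0.41042 − (-0.69255)·(0.41042 − 1.97000) / (-0.69255 − 4.97068)
   = 0.41042 − (1.0800871)/(-5.6632300) = 0.6011393

0.60114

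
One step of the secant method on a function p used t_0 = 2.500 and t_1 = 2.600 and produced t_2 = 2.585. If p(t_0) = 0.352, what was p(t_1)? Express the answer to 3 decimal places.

The secant line through (2.500, 0.352) and (2.600, p(t_1)) crosses zero at t_2 = 2.585.
So (2.500, 0.352), (2.600, p(t_1)), (2.585, 0) are collinear:
p(t_1) = 0.352 · (2.600 − 2.585) / (2.500 − 2.585) = 0.352 · (0.01500)/(-0.08500) = -0.06212

-0.062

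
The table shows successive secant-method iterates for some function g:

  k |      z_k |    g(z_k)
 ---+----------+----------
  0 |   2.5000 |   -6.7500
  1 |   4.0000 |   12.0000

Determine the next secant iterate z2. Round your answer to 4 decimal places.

3.0400

z2 = 4.0000 − 12.0000·(4.0000 − 2.5000) / (12.0000 − (-6.7500))
   = 4.0000 − (18.000000)/(18.750000) = 3.040000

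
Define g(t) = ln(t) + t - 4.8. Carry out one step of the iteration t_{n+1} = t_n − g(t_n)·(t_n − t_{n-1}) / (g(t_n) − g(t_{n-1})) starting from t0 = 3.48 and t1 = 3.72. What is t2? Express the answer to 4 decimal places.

3.5371

g(3.48) = -0.072968, g(3.72) = 0.233724
t2 = 3.720000 − 0.233724·(3.720000 − 3.480000) / (0.233724 − (-0.072968)) = 3.720000 − (0.056094)/(0.306691) = 3.537101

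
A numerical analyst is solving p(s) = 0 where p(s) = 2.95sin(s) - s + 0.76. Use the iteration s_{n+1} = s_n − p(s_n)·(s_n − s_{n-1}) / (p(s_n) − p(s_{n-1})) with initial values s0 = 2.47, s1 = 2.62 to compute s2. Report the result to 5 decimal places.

2.50653

p(2.47) = 0.1255890, p(2.62) = -0.3901282
s2 = 2.6200000 − (-0.3901282)·(2.6200000 − 2.4700000) / (-0.3901282 − 0.1255890) = 2.6200000 − (-0.0585192)/(-0.5157171) = 2.5065285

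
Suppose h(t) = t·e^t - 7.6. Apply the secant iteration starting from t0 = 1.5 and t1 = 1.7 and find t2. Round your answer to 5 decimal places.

h(1.5) = -0.8774664, h(1.7) = 1.7057106
t2 = 1.7000000 − 1.7057106·(1.7000000 − 1.5000000) / (1.7057106 − (-0.8774664)) = 1.7000000 − (0.3411421)/(2.5831770) = 1.5679370

1.56794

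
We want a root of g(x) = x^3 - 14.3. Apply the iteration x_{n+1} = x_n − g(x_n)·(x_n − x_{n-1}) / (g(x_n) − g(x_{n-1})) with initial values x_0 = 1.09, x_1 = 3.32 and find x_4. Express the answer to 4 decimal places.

g(1.09) = -13.004971, g(3.32) = 22.294368
x_2 = 3.320000 − 22.294368·(3.320000 − 1.090000) / (22.294368 − (-13.004971)) = 3.320000 − (49.716441)/(35.299339) = 1.911576
g(1.911576) = -7.314868
x_3 = 1.911576 − (-7.314868)·(1.911576 − 3.320000) / (-7.314868 − 22.294368) = 1.911576 − (10.302436)/(-29.609236) = 2.259523
g(2.259523) = -2.764138
x_4 = 2.259523 − (-2.764138)·(2.259523 − 1.911576) / (-2.764138 − (-7.314868)) = 2.259523 − (-0.961773)/(4.550730) = 2.470867

2.4709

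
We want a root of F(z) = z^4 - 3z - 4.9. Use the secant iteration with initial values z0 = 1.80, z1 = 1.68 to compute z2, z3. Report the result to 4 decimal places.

F(1.80) = 0.197600, F(1.68) = -1.974058
z2 = 1.680000 − (-1.974058)·(1.680000 − 1.800000) / (-1.974058 − 0.197600) = 1.680000 − (0.236887)/(-2.171658) = 1.789081
F(1.789081) = -0.022050
z3 = 1.789081 − (-0.022050)·(1.789081 − 1.680000) / (-0.022050 − (-1.974058)) = 1.789081 − (-0.002405)/(1.952008) = 1.790313

1.7891, 1.7903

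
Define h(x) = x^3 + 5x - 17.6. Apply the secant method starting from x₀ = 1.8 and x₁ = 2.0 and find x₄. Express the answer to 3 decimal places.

h(1.8) = -2.76800, h(2.0) = 0.40000
x₂ = 2.00000 − 0.40000·(2.00000 − 1.80000) / (0.40000 − (-2.76800)) = 2.00000 − (0.08000)/(3.16800) = 1.97475
h(1.97475) = -0.02548
x₃ = 1.97475 − (-0.02548)·(1.97475 − 2.00000) / (-0.02548 − 0.40000) = 1.97475 − (0.00064)/(-0.42548) = 1.97626
h(1.97626) = -0.00021
x₄ = 1.97626 − (-0.00021)·(1.97626 − 1.97475) / (-0.00021 − (-0.02548)) = 1.97626 − (0.00000)/(0.02527) = 1.97627

1.976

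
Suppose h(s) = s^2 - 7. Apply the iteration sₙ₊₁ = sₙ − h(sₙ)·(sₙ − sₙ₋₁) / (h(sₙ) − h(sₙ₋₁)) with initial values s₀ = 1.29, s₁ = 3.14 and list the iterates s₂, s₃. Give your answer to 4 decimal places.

2.4945, 2.6325

h(1.29) = -5.335900, h(3.14) = 2.859600
s₂ = 3.140000 − 2.859600·(3.140000 − 1.290000) / (2.859600 − (-5.335900)) = 3.140000 − (5.290260)/(8.195500) = 2.494492
h(2.494492) = -0.777509
s₃ = 2.494492 − (-0.777509)·(2.494492 − 3.140000) / (-0.777509 − 2.859600) = 2.494492 − (0.501888)/(-3.637109) = 2.632483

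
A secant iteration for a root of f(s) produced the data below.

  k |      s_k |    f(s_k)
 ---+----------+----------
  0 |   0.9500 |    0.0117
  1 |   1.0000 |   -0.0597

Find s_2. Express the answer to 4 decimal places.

0.9582

s_2 = 1.0000 − (-0.0597)·(1.0000 − 0.9500) / (-0.0597 − 0.0117)
   = 1.0000 − (-0.002985)/(-0.071400) = 0.958193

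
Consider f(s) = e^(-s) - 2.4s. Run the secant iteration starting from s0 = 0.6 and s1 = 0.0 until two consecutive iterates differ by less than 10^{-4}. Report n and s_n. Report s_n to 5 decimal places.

n = 5, s_n = 0.30663

f(0.6) = -0.8911884, f(0.0) = 1.0000000
s2 = 0.0000000 − 1.0000000·(-0.6000000)/(1.8911884) = 0.3172608;  |Δ| = 0.3172608
f(0.3172608) = -0.0332852
s3 = 0.3172608 − (-0.0332852)·(0.3172608)/(-1.0332852) = 0.3070409;  |Δ| = 0.0102199
f(0.3070409) = -0.0012777
s4 = 0.3070409 − (-0.0012777)·(-0.0102199)/(0.0320075) = 0.3066330;  |Δ| = 0.0004080
f(0.3066330) = 0.0000016
s5 = 0.3066330 − 0.0000016·(-0.0004080)/(0.0012793) = 0.3066335;  |Δ| = 0.0000005
|s5 − s4| = 0.0000005 < 10^{-4}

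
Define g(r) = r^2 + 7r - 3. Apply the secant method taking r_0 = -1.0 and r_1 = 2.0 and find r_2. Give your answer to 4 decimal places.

g(-1.0) = -9.000000, g(2.0) = 15.000000
r_2 = 2.000000 − 15.000000·(2.000000 − (-1.000000)) / (15.000000 − (-9.000000)) = 2.000000 − (45.000000)/(24.000000) = 0.125000

0.1250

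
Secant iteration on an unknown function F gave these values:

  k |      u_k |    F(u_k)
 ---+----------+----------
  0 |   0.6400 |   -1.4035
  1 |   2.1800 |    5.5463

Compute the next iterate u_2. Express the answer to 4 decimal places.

0.9510

u_2 = 2.1800 − 5.5463·(2.1800 − 0.6400) / (5.5463 − (-1.4035))
   = 2.1800 − (8.541302)/(6.949800) = 0.951000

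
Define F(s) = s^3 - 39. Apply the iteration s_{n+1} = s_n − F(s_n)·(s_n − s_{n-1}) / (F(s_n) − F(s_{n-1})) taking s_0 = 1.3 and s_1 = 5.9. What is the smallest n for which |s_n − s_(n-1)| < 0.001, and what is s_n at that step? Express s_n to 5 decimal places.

n = 8, s_n = 3.39121

F(1.3) = -36.8030000, F(5.9) = 166.3790000
s_2 = 5.9000000 − 166.3790000·(4.6000000)/(203.1820000) = 2.1332126;  |Δ| = 3.7667874
F(2.1332126) = -29.2926114
s_3 = 2.1332126 − (-29.2926114)·(-3.7667874)/(-195.6716114) = 2.6971117;  |Δ| = 0.5638991
F(2.6971117) = -19.3801005
s_4 = 2.6971117 − (-19.3801005)·(0.5638991)/(9.9125110) = 3.7995993;  |Δ| = 1.1024876
F(3.7995993) = 15.8546426
s_5 = 3.7995993 − 15.8546426·(1.1024876)/(35.2347431) = 3.3035109;  |Δ| = 0.4960884
F(3.3035109) = -2.9481774
s_6 = 3.3035109 − (-2.9481774)·(-0.4960884)/(-18.8028200) = 3.3812948;  |Δ| = 0.0777839
F(3.3812948) = -0.3411348
s_7 = 3.3812948 − (-0.3411348)·(0.0777839)/(2.6070426) = 3.3914729;  |Δ| = 0.0101781
F(3.3914729) = 0.0090212
s_8 = 3.3914729 − 0.0090212·(0.0101781)/(0.3501560) = 3.3912107;  |Δ| = 0.0002622
|s_8 − s_7| = 0.0002622 < 0.001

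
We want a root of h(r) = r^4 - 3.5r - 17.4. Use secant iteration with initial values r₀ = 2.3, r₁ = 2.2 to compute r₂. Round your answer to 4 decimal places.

2.2398

h(2.3) = 2.534100, h(2.2) = -1.674400
r₂ = 2.200000 − (-1.674400)·(2.200000 − 2.300000) / (-1.674400 − 2.534100) = 2.200000 − (0.167440)/(-4.208500) = 2.239786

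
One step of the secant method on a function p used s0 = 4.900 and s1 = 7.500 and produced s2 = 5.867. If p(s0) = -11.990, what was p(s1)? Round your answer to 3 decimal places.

20.248

The secant line through (4.900, -11.990) and (7.500, p(s1)) crosses zero at s2 = 5.867.
So (4.900, -11.990), (7.500, p(s1)), (5.867, 0) are collinear:
p(s1) = -11.990 · (7.500 − 5.867) / (4.900 − 5.867) = -11.990 · (1.63300)/(-0.96700) = 20.24785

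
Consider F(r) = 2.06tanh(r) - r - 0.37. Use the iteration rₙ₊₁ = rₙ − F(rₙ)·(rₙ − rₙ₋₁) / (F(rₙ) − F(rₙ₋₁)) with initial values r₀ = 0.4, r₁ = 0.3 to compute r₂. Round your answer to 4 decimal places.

0.3846

F(0.4) = 0.012695, F(0.3) = -0.069896
r₂ = 0.300000 − (-0.069896)·(0.300000 − 0.400000) / (-0.069896 − 0.012695) = 0.300000 − (0.006990)/(-0.082591) = 0.384629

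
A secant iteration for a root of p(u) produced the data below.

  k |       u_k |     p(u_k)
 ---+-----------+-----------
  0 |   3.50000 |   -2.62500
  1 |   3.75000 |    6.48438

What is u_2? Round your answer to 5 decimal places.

u_2 = 3.75000 − 6.48438·(3.75000 − 3.50000) / (6.48438 − (-2.62500))
   = 3.75000 − (1.6210950)/(9.1093800) = 3.5720411

3.57204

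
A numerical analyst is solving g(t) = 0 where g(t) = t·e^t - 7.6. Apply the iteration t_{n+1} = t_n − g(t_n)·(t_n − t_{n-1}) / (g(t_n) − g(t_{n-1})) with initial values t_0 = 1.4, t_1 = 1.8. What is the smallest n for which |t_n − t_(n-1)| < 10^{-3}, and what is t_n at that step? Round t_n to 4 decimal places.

g(1.4) = -1.922720, g(1.8) = 3.289365
t_2 = 1.800000 − 3.289365·(0.400000)/(5.212085) = 1.547559;  |Δ| = 0.252441
g(1.547559) = -0.326503
t_3 = 1.547559 − (-0.326503)·(-0.252441)/(-3.615868) = 1.570353;  |Δ| = 0.022795
g(1.570353) = -0.049196
t_4 = 1.570353 − (-0.049196)·(0.022795)/(0.277307) = 1.574397;  |Δ| = 0.004044
g(1.574397) = 0.000924
t_5 = 1.574397 − 0.000924·(0.004044)/(0.050120) = 1.574323;  |Δ| = 0.000075
|t_5 − t_4| = 0.000075 < 10^{-3}

n = 5, t_n = 1.5743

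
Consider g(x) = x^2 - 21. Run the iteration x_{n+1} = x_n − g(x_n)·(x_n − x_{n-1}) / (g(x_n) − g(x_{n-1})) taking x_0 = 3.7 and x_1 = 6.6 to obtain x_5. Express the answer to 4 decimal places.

g(3.7) = -7.310000, g(6.6) = 22.560000
x_2 = 6.600000 − 22.560000·(6.600000 − 3.700000) / (22.560000 − (-7.310000)) = 6.600000 − (65.424000)/(29.870000) = 4.409709
g(4.409709) = -1.554469
x_3 = 4.409709 − (-1.554469)·(4.409709 − 6.600000) / (-1.554469 − 22.560000) = 4.409709 − (3.404740)/(-24.114469) = 4.550899
g(4.550899) = -0.289314
x_4 = 4.550899 − (-0.289314)·(4.550899 − 4.409709) / (-0.289314 − (-1.554469)) = 4.550899 − (-0.040848)/(1.265155) = 4.583187
g(4.583187) = 0.005601
x_5 = 4.583187 − 0.005601·(4.583187 − 4.550899) / (0.005601 − (-0.289314)) = 4.583187 − (0.000181)/(0.294915) = 4.582574

4.5826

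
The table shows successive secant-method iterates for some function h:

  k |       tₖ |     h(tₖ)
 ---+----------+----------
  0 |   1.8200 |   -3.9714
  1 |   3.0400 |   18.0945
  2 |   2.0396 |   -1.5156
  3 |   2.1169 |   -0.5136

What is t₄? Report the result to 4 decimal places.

2.1565

t₄ = 2.1169 − (-0.5136)·(2.1169 − 2.0396) / (-0.5136 − (-1.5156))
   = 2.1169 − (-0.039701)/(1.002000) = 2.156522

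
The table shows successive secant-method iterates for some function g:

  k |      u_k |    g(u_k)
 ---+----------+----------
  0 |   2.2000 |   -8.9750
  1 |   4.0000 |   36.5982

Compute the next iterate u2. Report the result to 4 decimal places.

2.5545

u2 = 4.0000 − 36.5982·(4.0000 − 2.2000) / (36.5982 − (-8.9750))
   = 4.0000 − (65.876760)/(45.573200) = 2.554485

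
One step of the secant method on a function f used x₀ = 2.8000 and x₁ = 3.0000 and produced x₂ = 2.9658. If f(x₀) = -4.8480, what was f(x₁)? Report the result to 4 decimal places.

The secant line through (2.8000, -4.8480) and (3.0000, f(x₁)) crosses zero at x₂ = 2.9658.
So (2.8000, -4.8480), (3.0000, f(x₁)), (2.9658, 0) are collinear:
f(x₁) = -4.8480 · (3.0000 − 2.9658) / (2.8000 − 2.9658) = -4.8480 · (0.034200)/(-0.165800) = 1.000010

1.0000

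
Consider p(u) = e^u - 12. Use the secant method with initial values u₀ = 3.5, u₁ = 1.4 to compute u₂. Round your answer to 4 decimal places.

p(3.5) = 21.115452, p(1.4) = -7.944800
u₂ = 1.400000 − (-7.944800)·(1.400000 − 3.500000) / (-7.944800 − 21.115452) = 1.400000 − (16.684080)/(-29.060252) = 1.974120

1.9741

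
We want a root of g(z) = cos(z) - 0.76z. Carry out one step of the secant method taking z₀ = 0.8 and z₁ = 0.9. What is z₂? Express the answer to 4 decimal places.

0.8587

g(0.8) = 0.088707, g(0.9) = -0.062390
z₂ = 0.900000 − (-0.062390)·(0.900000 − 0.800000) / (-0.062390 − 0.088707) = 0.900000 − (-0.006239)/(-0.151097) = 0.858709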